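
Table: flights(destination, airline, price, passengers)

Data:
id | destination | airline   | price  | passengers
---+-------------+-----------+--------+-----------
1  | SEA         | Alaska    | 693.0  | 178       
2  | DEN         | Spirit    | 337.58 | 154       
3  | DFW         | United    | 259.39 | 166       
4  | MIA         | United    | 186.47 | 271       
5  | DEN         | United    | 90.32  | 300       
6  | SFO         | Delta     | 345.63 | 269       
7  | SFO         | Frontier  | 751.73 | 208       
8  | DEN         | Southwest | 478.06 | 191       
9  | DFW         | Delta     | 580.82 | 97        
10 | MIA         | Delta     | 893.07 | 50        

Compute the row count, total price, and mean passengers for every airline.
SELECT airline,
       COUNT(*) as cnt,
       SUM(price) as total_price,
       AVG(passengers) as avg_passengers
FROM flights
GROUP BY airline

Result:
  Alaska: 1 records, 693.00 total price, 178.00 avg passengers
  Delta: 3 records, 1819.52 total price, 138.67 avg passengers
  Frontier: 1 records, 751.73 total price, 208.00 avg passengers
  Southwest: 1 records, 478.06 total price, 191.00 avg passengers
  Spirit: 1 records, 337.58 total price, 154.00 avg passengers
  United: 3 records, 536.18 total price, 245.67 avg passengers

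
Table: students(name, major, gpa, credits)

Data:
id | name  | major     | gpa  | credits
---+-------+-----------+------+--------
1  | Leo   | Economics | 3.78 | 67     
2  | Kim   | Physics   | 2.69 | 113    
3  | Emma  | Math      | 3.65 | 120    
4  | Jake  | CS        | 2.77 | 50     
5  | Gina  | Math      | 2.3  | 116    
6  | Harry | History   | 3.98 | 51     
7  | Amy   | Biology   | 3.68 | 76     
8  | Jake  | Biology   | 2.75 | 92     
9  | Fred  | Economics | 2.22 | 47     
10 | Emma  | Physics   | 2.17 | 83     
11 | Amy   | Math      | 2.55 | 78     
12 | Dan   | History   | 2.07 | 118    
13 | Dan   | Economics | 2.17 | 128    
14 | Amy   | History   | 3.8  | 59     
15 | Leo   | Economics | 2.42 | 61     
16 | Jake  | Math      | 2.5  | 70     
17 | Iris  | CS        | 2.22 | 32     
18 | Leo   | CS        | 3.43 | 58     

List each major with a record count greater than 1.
SELECT major, COUNT(*) as cnt
FROM students
GROUP BY major
HAVING COUNT(*) > 1

Result:
  Biology: 2
  CS: 3
  Economics: 4
  History: 3
  Math: 4
  Physics: 2

Note: HAVING filters groups after aggregation, WHERE filters rows before.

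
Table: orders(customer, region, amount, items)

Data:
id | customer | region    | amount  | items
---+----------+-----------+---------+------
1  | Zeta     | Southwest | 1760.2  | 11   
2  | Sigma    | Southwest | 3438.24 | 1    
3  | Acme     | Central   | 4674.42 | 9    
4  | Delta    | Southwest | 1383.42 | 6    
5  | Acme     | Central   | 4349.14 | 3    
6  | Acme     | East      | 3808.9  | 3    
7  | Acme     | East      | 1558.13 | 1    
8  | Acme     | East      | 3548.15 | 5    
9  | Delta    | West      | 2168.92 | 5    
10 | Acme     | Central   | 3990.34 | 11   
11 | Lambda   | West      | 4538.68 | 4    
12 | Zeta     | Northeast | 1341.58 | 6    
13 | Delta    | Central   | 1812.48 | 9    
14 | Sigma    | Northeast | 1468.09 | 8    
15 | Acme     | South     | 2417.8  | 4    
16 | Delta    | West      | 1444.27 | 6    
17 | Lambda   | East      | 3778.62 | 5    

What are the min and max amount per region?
SELECT region, MIN(amount), MAX(amount)
FROM orders
GROUP BY region

Result:
  Central: min=1812.48, max=4674.42
  East: min=1558.13, max=3808.90
  Northeast: min=1341.58, max=1468.09
  South: min=2417.80, max=2417.80
  Southwest: min=1383.42, max=3438.24
  West: min=1444.27, max=4538.68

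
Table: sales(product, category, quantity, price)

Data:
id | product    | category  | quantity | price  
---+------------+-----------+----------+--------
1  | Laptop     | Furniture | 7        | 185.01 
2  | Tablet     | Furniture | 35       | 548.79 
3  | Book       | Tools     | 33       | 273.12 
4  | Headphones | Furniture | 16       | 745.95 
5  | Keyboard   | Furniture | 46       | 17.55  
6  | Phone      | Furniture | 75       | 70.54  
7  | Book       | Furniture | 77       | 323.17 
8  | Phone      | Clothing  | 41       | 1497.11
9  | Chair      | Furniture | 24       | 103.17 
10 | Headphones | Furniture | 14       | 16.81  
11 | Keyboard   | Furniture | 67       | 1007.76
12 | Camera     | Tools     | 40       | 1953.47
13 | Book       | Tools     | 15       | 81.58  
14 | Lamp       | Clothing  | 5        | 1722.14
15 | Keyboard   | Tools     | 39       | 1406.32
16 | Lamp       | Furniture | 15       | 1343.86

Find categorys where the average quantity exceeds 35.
SELECT category, AVG(quantity)
FROM sales
GROUP BY category
HAVING AVG(quantity) > 35

Result:
  Furniture: avg=37.60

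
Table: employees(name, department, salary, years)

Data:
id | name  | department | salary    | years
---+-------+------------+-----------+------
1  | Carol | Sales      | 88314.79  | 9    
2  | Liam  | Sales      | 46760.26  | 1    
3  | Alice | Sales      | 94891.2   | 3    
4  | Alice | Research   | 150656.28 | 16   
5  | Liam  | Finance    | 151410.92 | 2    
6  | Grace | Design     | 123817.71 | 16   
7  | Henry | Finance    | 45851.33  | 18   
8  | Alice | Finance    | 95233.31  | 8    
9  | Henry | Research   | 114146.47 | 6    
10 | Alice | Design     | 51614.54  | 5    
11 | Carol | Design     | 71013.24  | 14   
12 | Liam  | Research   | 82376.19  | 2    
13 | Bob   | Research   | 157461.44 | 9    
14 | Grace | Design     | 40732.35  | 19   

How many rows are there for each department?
SELECT department, COUNT(*) as count
FROM employees
GROUP BY department

Result:
  Design: 4
  Finance: 3
  Research: 4
  Sales: 3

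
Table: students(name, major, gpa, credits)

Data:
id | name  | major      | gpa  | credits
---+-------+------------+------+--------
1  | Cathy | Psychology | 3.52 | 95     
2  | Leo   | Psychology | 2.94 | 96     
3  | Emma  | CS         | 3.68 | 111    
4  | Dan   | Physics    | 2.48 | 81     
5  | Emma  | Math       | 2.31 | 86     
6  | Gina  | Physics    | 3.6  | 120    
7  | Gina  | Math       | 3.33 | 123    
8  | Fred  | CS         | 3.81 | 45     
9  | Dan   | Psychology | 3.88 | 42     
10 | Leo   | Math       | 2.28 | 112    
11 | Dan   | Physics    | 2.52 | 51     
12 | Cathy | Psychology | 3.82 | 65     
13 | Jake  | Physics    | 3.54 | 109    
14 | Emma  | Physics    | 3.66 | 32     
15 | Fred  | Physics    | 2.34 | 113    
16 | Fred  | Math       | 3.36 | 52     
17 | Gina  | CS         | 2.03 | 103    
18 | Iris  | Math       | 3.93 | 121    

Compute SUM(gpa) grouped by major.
SELECT major, SUM(gpa) as result
FROM students
GROUP BY major

Result:
  CS: 9.52
  Math: 15.21
  Physics: 18.14
  Psychology: 14.16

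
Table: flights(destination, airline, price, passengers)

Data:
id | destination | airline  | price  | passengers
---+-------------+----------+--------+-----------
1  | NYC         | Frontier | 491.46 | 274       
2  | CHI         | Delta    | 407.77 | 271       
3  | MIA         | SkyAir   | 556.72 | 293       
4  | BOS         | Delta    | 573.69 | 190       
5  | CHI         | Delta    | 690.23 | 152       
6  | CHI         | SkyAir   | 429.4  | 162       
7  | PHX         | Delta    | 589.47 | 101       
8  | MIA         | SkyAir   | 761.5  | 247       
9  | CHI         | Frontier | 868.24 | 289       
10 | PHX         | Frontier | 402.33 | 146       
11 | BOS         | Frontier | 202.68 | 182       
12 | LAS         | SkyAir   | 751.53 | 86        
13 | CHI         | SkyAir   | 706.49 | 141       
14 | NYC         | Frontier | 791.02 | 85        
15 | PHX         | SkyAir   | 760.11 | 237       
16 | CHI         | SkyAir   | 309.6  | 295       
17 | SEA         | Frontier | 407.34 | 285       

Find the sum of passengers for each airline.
SELECT airline, SUM(passengers) as result
FROM flights
GROUP BY airline

Result:
  Delta: 714
  Frontier: 1261
  SkyAir: 1461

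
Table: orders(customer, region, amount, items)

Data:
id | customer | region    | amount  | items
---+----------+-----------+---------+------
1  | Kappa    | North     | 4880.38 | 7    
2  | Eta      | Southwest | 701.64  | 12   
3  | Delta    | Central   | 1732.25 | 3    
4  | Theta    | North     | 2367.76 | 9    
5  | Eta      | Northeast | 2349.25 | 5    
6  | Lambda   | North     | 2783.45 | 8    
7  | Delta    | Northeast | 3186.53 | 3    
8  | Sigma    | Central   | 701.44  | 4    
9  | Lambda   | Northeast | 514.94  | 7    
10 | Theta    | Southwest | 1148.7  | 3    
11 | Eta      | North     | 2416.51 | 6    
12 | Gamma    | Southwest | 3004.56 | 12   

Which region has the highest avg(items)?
SELECT region, AVG(items) as val
FROM orders
GROUP BY region
ORDER BY val DESC
LIMIT 1

Result: Southwest with avg(items) = 9.00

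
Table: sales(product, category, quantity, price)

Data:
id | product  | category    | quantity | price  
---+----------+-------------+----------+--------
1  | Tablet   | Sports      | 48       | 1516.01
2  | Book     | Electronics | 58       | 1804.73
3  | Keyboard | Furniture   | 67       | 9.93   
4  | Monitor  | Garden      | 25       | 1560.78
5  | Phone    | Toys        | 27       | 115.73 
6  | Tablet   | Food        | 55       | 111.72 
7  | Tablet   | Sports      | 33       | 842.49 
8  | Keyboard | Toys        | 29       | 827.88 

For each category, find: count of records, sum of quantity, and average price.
SELECT category,
       COUNT(*) as cnt,
       SUM(quantity) as total_quantity,
       AVG(price) as avg_price
FROM sales
GROUP BY category

Result:
  Electronics: 1 records, 58 total quantity, 1804.73 avg price
  Food: 1 records, 55 total quantity, 111.72 avg price
  Furniture: 1 records, 67 total quantity, 9.93 avg price
  Garden: 1 records, 25 total quantity, 1560.78 avg price
  Sports: 2 records, 81 total quantity, 1179.25 avg price
  Toys: 2 records, 56 total quantity, 471.81 avg price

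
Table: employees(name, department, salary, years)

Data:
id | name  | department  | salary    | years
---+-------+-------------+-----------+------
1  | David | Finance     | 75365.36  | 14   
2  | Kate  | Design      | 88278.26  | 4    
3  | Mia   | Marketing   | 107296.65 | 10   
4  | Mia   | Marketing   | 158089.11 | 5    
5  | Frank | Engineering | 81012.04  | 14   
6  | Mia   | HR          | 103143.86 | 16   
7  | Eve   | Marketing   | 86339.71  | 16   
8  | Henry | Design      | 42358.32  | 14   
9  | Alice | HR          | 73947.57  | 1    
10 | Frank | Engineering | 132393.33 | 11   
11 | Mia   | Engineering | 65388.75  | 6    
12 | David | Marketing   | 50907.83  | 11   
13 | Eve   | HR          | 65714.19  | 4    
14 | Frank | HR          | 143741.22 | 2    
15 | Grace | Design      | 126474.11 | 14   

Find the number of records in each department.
SELECT department, COUNT(*) as count
FROM employees
GROUP BY department

Result:
  Design: 3
  Engineering: 3
  Finance: 1
  HR: 4
  Marketing: 4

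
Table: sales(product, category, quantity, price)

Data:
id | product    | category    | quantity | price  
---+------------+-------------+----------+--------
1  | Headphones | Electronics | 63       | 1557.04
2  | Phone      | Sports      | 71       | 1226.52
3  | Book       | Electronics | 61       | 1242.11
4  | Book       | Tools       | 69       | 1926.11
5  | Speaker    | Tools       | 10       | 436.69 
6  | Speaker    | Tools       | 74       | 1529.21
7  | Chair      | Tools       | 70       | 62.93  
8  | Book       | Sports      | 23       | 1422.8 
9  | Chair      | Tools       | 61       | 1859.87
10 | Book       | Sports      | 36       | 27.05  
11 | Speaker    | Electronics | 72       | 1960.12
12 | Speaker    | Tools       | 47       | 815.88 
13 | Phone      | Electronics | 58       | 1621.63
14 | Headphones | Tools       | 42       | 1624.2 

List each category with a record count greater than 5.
SELECT category, COUNT(*) as cnt
FROM sales
GROUP BY category
HAVING COUNT(*) > 5

Result:
  Tools: 7

Note: HAVING filters groups after aggregation, WHERE filters rows before.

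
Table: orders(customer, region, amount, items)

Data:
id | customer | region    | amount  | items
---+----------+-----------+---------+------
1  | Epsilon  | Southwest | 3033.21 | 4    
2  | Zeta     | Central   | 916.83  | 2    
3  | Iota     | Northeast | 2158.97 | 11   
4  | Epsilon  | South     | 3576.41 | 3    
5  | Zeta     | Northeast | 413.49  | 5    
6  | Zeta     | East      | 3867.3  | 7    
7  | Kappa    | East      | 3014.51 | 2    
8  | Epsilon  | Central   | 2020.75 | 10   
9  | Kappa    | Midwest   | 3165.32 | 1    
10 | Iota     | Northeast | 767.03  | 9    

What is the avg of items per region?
SELECT region, AVG(items) as result
FROM orders
GROUP BY region

Result:
  Central: 6.00
  East: 4.50
  Midwest: 1.00
  Northeast: 8.33
  South: 3.00
  Southwest: 4.00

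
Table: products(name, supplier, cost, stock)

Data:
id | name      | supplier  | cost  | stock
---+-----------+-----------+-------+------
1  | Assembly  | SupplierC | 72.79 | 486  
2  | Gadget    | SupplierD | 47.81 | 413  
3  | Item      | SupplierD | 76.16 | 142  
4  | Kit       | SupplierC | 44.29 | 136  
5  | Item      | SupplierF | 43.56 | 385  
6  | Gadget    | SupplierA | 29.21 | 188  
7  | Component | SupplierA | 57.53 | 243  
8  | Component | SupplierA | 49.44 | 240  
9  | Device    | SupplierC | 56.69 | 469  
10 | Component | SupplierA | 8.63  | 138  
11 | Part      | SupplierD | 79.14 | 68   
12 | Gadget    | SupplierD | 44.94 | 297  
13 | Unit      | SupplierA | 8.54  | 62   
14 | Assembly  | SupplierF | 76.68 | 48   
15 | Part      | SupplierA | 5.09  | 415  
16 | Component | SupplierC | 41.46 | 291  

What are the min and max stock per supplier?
SELECT supplier, MIN(stock), MAX(stock)
FROM products
GROUP BY supplier

Result:
  SupplierA: min=62, max=415
  SupplierC: min=136, max=486
  SupplierD: min=68, max=413
  SupplierF: min=48, max=385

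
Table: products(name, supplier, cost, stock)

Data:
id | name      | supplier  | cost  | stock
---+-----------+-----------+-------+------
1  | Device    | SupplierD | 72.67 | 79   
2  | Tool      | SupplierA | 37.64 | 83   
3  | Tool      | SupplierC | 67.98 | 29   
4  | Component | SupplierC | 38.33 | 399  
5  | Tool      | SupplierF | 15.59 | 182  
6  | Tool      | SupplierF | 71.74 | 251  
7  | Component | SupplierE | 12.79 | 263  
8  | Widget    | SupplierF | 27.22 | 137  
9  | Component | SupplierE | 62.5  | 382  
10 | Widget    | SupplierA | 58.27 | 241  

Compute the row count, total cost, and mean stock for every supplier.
SELECT supplier,
       COUNT(*) as cnt,
       SUM(cost) as total_cost,
       AVG(stock) as avg_stock
FROM products
GROUP BY supplier

Result:
  SupplierA: 2 records, 95.91 total cost, 162.00 avg stock
  SupplierC: 2 records, 106.31 total cost, 214.00 avg stock
  SupplierD: 1 records, 72.67 total cost, 79.00 avg stock
  SupplierE: 2 records, 75.29 total cost, 322.50 avg stock
  SupplierF: 3 records, 114.55 total cost, 190.00 avg stock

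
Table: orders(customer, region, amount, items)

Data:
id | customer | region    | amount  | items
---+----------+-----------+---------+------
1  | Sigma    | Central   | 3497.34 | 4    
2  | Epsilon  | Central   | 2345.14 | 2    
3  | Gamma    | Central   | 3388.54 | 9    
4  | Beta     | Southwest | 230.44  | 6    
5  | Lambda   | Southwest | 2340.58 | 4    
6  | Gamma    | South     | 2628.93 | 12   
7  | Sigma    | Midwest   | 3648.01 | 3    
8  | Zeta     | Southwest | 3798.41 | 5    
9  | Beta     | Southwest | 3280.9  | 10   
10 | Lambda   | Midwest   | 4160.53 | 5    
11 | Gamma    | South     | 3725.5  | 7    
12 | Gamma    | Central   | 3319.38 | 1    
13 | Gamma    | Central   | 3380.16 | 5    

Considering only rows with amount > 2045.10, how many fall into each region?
SELECT region, COUNT(*)
FROM orders
WHERE amount > 2045.10
GROUP BY region

Note: WHERE filters rows before grouping.

Result:
  Central: 5
  Midwest: 2
  South: 2
  Southwest: 3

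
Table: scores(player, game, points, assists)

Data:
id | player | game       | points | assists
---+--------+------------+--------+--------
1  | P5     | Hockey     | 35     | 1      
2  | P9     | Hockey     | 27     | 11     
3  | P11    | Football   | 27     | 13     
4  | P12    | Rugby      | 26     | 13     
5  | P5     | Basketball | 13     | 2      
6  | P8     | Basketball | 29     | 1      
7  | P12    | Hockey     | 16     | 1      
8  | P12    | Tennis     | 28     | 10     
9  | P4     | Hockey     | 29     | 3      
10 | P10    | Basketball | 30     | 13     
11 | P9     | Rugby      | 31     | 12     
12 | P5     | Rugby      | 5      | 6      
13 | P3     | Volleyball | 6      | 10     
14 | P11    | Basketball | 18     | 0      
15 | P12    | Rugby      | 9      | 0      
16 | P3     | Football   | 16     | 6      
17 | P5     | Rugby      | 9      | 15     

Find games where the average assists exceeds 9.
SELECT game, AVG(assists)
FROM scores
GROUP BY game
HAVING AVG(assists) > 9

Result:
  Football: avg=9.50
  Rugby: avg=9.20
  Tennis: avg=10.00
  Volleyball: avg=10.00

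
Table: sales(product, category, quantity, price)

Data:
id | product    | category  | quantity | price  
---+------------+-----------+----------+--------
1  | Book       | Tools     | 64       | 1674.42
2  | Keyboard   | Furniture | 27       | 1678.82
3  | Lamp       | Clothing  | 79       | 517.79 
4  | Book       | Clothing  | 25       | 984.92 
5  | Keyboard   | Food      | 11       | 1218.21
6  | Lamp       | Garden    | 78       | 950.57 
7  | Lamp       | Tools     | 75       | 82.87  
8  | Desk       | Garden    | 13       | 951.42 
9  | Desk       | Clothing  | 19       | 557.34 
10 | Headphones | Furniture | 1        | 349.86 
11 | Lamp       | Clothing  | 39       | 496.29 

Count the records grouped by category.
SELECT category, COUNT(*) as count
FROM sales
GROUP BY category

Result:
  Clothing: 4
  Food: 1
  Furniture: 2
  Garden: 2
  Tools: 2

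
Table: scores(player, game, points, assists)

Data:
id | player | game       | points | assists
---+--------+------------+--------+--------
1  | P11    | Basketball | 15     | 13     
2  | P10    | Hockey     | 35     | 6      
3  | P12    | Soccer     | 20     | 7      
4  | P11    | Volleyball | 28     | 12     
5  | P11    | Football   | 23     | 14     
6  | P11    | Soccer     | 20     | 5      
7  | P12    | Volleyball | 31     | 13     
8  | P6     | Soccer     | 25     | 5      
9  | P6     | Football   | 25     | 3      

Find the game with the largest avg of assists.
SELECT game, AVG(assists) as val
FROM scores
GROUP BY game
ORDER BY val DESC
LIMIT 1

Result: Basketball with avg(assists) = 13.00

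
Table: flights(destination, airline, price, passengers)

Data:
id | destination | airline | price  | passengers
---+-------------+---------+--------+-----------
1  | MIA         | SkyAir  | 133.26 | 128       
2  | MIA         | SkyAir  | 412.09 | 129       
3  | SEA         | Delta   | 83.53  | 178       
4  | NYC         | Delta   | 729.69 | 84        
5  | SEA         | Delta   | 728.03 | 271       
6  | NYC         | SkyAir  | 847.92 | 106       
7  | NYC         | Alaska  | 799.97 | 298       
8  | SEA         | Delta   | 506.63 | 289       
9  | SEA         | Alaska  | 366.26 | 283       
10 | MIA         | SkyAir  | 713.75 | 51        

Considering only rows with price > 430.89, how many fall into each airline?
SELECT airline, COUNT(*)
FROM flights
WHERE price > 430.89
GROUP BY airline

Note: WHERE filters rows before grouping.

Result:
  Alaska: 1
  Delta: 3
  SkyAir: 2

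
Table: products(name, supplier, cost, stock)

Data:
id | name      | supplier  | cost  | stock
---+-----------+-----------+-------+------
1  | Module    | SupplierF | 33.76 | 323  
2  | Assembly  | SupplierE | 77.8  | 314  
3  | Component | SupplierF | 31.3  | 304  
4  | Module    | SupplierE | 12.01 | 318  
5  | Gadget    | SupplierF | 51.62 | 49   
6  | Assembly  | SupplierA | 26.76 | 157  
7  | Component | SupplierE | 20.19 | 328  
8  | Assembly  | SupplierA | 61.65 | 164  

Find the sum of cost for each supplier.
SELECT supplier, SUM(cost) as result
FROM products
GROUP BY supplier

Result:
  SupplierA: 88.41
  SupplierE: 110.00
  SupplierF: 116.68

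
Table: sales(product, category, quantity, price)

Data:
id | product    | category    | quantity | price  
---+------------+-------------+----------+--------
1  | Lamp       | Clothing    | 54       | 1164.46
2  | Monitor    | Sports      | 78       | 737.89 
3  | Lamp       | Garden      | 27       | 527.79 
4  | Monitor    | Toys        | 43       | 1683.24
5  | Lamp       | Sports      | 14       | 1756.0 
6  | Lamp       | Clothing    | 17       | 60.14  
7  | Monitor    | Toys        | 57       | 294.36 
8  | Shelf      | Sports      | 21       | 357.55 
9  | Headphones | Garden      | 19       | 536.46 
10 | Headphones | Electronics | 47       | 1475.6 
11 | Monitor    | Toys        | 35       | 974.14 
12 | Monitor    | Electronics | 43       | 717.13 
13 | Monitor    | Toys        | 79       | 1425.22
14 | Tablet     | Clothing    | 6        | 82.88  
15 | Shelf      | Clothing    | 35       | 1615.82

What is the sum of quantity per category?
SELECT category, SUM(quantity) as result
FROM sales
GROUP BY category

Result:
  Clothing: 112
  Electronics: 90
  Garden: 46
  Sports: 113
  Toys: 214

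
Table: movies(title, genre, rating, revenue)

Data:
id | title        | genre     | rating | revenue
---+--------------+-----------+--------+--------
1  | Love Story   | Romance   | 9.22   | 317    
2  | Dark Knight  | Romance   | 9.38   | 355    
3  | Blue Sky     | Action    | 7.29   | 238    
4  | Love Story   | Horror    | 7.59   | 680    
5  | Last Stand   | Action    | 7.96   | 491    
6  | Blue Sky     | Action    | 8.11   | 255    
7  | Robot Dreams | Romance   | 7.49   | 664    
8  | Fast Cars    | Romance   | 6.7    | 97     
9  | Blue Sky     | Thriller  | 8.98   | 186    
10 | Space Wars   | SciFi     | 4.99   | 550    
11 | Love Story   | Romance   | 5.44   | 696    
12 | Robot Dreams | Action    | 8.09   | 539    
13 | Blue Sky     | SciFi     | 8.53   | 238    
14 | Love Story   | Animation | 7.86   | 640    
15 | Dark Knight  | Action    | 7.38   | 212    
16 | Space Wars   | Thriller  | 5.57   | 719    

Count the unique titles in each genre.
SELECT genre, COUNT(DISTINCT title)
FROM movies
GROUP BY genre

Result:
  Action: 4 distinct
  Animation: 1 distinct
  Horror: 1 distinct
  Romance: 4 distinct
  SciFi: 2 distinct
  Thriller: 2 distinct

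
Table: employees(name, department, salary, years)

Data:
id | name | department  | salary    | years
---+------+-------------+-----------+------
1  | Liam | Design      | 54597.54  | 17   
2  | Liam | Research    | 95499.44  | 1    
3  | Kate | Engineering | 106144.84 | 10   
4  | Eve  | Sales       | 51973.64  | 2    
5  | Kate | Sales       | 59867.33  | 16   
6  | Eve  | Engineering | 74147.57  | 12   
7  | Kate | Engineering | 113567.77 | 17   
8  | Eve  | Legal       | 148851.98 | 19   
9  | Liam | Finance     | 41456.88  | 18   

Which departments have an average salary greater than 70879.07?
SELECT department, AVG(salary)
FROM employees
GROUP BY department
HAVING AVG(salary) > 70879.07

Result:
  Engineering: avg=97953.39
  Legal: avg=148851.98
  Research: avg=95499.44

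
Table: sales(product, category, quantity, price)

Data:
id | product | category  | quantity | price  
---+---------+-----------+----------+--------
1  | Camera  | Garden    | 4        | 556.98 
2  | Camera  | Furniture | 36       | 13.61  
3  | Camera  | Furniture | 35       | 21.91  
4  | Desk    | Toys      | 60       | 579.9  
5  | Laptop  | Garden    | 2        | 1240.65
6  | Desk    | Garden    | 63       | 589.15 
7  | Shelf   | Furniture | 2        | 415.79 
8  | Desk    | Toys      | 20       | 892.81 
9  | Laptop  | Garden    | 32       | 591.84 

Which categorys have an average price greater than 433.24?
SELECT category, AVG(price)
FROM sales
GROUP BY category
HAVING AVG(price) > 433.24

Result:
  Garden: avg=744.66
  Toys: avg=736.36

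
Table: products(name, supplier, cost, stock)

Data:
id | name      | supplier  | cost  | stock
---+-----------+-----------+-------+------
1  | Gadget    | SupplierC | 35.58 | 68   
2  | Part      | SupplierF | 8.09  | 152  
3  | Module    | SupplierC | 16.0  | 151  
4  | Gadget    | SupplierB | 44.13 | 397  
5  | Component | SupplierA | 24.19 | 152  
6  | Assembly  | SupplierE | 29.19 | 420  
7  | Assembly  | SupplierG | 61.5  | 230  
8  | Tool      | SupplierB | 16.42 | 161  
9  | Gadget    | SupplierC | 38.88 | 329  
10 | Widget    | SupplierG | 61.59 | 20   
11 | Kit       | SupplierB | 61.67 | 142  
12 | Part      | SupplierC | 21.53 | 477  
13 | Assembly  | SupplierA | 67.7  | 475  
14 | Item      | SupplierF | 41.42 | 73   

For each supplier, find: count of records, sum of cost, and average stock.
SELECT supplier,
       COUNT(*) as cnt,
       SUM(cost) as total_cost,
       AVG(stock) as avg_stock
FROM products
GROUP BY supplier

Result:
  SupplierA: 2 records, 91.89 total cost, 313.50 avg stock
  SupplierB: 3 records, 122.22 total cost, 233.33 avg stock
  SupplierC: 4 records, 111.99 total cost, 256.25 avg stock
  SupplierE: 1 records, 29.19 total cost, 420.00 avg stock
  SupplierF: 2 records, 49.51 total cost, 112.50 avg stock
  SupplierG: 2 records, 123.09 total cost, 125.00 avg stock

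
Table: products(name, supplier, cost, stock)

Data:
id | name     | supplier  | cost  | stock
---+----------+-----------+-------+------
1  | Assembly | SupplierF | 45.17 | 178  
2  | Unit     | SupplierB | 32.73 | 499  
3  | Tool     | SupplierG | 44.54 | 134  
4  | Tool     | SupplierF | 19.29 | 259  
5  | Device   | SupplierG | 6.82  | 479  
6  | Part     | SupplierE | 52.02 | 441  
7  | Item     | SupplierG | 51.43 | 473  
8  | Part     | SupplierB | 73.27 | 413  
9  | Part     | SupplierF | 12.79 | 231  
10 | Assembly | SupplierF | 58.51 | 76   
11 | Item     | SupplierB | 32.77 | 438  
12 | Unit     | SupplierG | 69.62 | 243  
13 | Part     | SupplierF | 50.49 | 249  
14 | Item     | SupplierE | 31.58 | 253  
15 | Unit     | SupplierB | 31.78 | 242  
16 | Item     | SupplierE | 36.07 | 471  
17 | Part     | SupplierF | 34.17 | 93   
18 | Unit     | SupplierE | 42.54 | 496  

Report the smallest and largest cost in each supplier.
SELECT supplier, MIN(cost), MAX(cost)
FROM products
GROUP BY supplier

Result:
  SupplierB: min=31.78, max=73.27
  SupplierE: min=31.58, max=52.02
  SupplierF: min=12.79, max=58.51
  SupplierG: min=6.82, max=69.62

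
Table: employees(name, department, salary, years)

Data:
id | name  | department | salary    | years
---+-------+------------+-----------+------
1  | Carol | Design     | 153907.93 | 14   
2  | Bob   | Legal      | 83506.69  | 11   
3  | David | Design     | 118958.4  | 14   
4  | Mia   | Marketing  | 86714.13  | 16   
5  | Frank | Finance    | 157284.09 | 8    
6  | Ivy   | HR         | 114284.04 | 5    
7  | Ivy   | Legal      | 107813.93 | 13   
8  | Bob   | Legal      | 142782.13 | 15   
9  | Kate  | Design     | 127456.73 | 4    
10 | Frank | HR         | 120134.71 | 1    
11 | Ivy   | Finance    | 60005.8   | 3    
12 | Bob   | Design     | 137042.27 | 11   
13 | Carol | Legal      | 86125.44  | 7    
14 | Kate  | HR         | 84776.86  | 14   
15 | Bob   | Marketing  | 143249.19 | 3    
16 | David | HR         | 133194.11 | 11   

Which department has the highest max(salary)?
SELECT department, MAX(salary) as val
FROM employees
GROUP BY department
ORDER BY val DESC
LIMIT 1

Result: Finance with max(salary) = 157284.09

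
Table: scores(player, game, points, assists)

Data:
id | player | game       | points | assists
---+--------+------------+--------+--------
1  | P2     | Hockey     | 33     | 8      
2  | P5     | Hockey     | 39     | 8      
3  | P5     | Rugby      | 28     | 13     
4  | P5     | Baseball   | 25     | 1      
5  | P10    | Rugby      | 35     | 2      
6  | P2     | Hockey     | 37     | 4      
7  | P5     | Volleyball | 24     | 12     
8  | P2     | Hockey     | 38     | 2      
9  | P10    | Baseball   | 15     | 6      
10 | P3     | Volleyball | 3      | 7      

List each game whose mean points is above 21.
SELECT game, AVG(points)
FROM scores
GROUP BY game
HAVING AVG(points) > 21

Result:
  Hockey: avg=36.75
  Rugby: avg=31.50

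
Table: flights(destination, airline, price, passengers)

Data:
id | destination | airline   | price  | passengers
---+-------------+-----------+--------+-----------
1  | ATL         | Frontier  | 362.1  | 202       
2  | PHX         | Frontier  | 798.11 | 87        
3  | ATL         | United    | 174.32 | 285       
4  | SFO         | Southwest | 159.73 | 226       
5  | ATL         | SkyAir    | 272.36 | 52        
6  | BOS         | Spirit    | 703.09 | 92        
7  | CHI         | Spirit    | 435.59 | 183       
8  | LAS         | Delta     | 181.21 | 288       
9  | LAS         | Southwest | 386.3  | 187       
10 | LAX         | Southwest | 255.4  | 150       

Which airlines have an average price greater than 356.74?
SELECT airline, AVG(price)
FROM flights
GROUP BY airline
HAVING AVG(price) > 356.74

Result:
  Frontier: avg=580.11
  Spirit: avg=569.34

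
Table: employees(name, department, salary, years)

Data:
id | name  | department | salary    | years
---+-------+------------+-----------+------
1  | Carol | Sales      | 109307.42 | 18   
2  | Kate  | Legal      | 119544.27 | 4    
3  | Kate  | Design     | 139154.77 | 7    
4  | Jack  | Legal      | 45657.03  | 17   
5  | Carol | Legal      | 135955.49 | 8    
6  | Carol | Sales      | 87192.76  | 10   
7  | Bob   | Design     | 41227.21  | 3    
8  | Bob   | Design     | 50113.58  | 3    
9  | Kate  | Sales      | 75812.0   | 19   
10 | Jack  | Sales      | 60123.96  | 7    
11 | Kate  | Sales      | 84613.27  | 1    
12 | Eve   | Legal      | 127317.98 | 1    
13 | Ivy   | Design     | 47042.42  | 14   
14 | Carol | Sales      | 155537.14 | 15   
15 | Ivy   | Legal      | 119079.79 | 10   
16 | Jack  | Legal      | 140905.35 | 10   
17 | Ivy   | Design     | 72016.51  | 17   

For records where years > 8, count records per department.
SELECT department, COUNT(*)
FROM employees
WHERE years > 8
GROUP BY department

Note: WHERE filters rows before grouping.

Result:
  Design: 2
  Legal: 3
  Sales: 4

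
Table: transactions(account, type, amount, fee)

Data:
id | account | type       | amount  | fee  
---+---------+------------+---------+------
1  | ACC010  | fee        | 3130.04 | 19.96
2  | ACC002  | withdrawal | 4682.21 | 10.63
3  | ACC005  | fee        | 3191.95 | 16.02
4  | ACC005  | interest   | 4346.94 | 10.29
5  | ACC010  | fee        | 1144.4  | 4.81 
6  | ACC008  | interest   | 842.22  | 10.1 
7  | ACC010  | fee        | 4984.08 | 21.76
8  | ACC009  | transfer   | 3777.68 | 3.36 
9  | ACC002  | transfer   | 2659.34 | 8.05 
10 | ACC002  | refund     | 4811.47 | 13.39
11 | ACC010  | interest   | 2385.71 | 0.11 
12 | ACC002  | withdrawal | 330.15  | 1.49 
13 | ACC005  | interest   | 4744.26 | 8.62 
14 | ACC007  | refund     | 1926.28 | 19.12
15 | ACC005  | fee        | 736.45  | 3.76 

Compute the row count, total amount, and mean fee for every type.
SELECT type,
       COUNT(*) as cnt,
       SUM(amount) as total_amount,
       AVG(fee) as avg_fee
FROM transactions
GROUP BY type

Result:
  fee: 5 records, 13186.92 total amount, 13.26 avg fee
  interest: 4 records, 12319.13 total amount, 7.28 avg fee
  refund: 2 records, 6737.75 total amount, 16.26 avg fee
  transfer: 2 records, 6437.02 total amount, 5.71 avg fee
  withdrawal: 2 records, 5012.36 total amount, 6.06 avg fee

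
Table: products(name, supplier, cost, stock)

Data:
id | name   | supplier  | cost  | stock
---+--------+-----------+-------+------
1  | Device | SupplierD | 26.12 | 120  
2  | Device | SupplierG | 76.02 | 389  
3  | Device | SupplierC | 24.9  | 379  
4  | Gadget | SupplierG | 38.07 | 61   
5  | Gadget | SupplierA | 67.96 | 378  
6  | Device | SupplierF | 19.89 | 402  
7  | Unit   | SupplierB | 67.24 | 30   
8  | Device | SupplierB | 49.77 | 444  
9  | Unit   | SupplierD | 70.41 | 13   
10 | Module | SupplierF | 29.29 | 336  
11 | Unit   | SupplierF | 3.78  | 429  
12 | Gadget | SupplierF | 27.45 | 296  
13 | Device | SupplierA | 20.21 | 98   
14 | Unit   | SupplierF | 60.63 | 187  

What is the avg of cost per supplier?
SELECT supplier, AVG(cost) as result
FROM products
GROUP BY supplier

Result:
  SupplierA: 44.09
  SupplierB: 58.51
  SupplierC: 24.90
  SupplierD: 48.27
  SupplierF: 28.21
  SupplierG: 57.05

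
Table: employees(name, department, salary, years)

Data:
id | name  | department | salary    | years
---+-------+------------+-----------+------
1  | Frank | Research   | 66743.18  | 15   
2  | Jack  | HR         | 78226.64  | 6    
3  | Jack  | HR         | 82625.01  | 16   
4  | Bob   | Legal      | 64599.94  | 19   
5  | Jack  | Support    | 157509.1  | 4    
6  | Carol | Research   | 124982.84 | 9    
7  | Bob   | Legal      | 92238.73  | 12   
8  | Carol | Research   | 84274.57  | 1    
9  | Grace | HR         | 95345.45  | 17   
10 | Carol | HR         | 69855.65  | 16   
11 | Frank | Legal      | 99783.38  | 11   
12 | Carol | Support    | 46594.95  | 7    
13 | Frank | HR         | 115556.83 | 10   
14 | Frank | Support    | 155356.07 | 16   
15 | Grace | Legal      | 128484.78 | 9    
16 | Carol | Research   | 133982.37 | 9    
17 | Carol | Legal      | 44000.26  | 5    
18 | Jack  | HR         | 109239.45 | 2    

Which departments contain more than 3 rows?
SELECT department, COUNT(*) as cnt
FROM employees
GROUP BY department
HAVING COUNT(*) > 3

Result:
  HR: 6
  Legal: 5
  Research: 4

Note: HAVING filters groups after aggregation, WHERE filters rows before.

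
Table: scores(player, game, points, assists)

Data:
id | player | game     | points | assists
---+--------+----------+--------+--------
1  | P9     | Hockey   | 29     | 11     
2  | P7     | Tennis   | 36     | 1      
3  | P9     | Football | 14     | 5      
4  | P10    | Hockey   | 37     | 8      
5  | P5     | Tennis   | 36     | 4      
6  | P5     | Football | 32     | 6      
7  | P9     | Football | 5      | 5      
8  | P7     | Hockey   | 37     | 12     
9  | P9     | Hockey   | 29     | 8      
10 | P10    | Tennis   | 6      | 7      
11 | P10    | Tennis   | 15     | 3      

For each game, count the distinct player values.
SELECT game, COUNT(DISTINCT player)
FROM scores
GROUP BY game

Result:
  Football: 2 distinct
  Hockey: 3 distinct
  Tennis: 3 distinct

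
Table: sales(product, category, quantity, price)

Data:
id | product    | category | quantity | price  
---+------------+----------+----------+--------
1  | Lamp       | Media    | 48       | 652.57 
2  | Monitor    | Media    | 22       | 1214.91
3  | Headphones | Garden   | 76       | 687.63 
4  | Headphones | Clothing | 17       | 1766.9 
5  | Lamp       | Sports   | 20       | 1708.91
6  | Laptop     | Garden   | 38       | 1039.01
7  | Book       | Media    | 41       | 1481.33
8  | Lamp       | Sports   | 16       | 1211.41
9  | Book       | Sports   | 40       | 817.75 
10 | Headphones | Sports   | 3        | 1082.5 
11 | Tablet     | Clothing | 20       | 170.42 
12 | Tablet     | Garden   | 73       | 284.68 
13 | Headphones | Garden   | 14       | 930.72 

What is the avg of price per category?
SELECT category, AVG(price) as result
FROM sales
GROUP BY category

Result:
  Clothing: 968.66
  Garden: 735.51
  Media: 1116.27
  Sports: 1205.14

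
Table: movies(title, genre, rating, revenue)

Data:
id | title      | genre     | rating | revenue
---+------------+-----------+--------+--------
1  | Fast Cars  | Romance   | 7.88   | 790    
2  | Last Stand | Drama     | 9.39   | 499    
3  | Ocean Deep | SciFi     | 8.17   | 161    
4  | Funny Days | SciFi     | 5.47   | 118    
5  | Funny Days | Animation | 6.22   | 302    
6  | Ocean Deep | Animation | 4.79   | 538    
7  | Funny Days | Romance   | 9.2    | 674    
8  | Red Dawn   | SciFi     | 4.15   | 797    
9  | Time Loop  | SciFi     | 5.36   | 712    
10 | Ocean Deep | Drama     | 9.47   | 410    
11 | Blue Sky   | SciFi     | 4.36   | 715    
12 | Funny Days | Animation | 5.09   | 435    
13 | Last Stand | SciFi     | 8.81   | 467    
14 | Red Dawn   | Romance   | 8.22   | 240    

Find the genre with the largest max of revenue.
SELECT genre, MAX(revenue) as val
FROM movies
GROUP BY genre
ORDER BY val DESC
LIMIT 1

Result: SciFi with max(revenue) = 797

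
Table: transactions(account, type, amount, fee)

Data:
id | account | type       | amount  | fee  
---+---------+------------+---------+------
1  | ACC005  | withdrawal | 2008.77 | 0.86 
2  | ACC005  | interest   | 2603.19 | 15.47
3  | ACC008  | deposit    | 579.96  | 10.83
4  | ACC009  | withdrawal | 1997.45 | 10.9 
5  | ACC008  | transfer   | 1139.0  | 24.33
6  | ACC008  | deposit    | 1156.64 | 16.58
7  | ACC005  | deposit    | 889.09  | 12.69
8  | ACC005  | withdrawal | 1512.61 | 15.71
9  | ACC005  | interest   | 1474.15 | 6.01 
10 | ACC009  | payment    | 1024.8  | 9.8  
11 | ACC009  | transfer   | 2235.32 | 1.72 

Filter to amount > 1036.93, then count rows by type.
SELECT type, COUNT(*)
FROM transactions
WHERE amount > 1036.93
GROUP BY type

Note: WHERE filters rows before grouping.

Result:
  deposit: 1
  interest: 2
  transfer: 2
  withdrawal: 3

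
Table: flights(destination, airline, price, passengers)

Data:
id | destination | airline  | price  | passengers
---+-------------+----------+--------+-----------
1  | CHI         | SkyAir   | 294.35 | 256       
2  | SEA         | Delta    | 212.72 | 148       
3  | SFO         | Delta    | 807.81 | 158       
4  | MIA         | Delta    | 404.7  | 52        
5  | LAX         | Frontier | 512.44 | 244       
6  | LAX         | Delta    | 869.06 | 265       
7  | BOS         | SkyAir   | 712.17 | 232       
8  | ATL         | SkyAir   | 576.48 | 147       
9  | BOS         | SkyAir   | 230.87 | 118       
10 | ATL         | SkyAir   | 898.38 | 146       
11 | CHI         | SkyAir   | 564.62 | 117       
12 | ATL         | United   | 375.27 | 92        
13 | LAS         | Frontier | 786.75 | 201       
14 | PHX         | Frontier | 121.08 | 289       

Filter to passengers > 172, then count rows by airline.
SELECT airline, COUNT(*)
FROM flights
WHERE passengers > 172
GROUP BY airline

Note: WHERE filters rows before grouping.

Result:
  Delta: 1
  Frontier: 3
  SkyAir: 2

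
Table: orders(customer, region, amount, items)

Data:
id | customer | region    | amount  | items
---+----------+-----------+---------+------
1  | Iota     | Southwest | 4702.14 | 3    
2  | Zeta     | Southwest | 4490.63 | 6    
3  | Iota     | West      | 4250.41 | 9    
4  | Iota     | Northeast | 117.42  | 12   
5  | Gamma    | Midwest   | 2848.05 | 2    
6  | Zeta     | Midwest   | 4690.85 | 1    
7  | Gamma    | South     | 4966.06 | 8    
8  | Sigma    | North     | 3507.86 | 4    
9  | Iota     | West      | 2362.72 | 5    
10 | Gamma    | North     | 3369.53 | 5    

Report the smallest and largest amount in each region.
SELECT region, MIN(amount), MAX(amount)
FROM orders
GROUP BY region

Result:
  Midwest: min=2848.05, max=4690.85
  North: min=3369.53, max=3507.86
  Northeast: min=117.42, max=117.42
  South: min=4966.06, max=4966.06
  Southwest: min=4490.63, max=4702.14
  West: min=2362.72, max=4250.41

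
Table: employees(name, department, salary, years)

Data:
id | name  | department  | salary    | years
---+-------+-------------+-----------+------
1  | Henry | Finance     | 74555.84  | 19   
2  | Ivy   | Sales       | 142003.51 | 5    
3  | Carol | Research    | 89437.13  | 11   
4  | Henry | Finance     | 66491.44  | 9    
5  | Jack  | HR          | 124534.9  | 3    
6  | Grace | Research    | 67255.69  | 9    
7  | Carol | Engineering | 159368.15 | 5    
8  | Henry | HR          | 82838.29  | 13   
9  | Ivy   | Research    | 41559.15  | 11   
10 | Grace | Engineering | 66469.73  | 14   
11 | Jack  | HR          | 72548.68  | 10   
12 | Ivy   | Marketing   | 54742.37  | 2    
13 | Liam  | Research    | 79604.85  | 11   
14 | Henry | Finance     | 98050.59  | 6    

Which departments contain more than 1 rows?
SELECT department, COUNT(*) as cnt
FROM employees
GROUP BY department
HAVING COUNT(*) > 1

Result:
  Engineering: 2
  Finance: 3
  HR: 3
  Research: 4

Note: HAVING filters groups after aggregation, WHERE filters rows before.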